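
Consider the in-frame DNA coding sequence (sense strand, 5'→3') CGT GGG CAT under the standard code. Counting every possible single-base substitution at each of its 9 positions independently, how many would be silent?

7

Codon 1 (CGT, Arg): 3 synonymous substitutions.
Codon 2 (GGG, Gly): 3 synonymous substitutions.
Codon 3 (CAT, His): 1 synonymous substitution.
Total: 3 + 3 + 1 = 7.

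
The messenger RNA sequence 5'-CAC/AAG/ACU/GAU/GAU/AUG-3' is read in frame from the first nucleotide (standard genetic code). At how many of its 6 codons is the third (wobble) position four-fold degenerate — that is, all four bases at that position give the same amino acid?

Codon 1 CAC (His): third position 2-fold.
Codon 2 AAG (Lys): third position 2-fold.
Codon 3 ACU (Thr): third position 4-fold.
Codon 4 GAU (Asp): third position 2-fold.
Codon 5 GAU (Asp): third position 2-fold.
Codon 6 AUG (Met): third position 1-fold.
Four-fold degenerate third positions: 1.

1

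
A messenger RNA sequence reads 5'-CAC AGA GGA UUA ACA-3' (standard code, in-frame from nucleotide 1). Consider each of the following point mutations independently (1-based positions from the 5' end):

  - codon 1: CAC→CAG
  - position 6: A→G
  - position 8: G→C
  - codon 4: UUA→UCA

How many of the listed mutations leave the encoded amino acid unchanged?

1

Codon 1: CAC (His) → CAG (Gln) — missense.
Codon 2: AGA (Arg) → AGG (Arg) — synonymous.
Codon 3: GGA (Gly) → GCA (Ala) — missense.
Codon 4: UUA (Leu) → UCA (Ser) — missense.
Synonymous: 1 of 4.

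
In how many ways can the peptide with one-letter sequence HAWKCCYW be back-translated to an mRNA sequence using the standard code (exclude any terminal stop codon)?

128

His: 2 codons.
Ala: 4 codons.
Trp: 1 codon.
Lys: 2 codons.
Cys: 2 codons.
Cys: 2 codons.
Tyr: 2 codons.
Trp: 1 codon.
2 × 4 × 1 × 2 × 2 × 2 × 2 × 1 = 128.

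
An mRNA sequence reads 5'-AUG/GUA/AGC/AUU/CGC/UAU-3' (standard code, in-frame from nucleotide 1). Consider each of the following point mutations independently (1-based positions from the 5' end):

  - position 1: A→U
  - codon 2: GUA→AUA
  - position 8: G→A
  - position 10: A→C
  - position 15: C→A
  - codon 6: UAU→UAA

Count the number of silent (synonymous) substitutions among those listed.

1

Codon 1: AUG (Met) → UUG (Leu) — missense.
Codon 2: GUA (Val) → AUA (Ile) — missense.
Codon 3: AGC (Ser) → AAC (Asn) — missense.
Codon 4: AUU (Ile) → CUU (Leu) — missense.
Codon 5: CGC (Arg) → CGA (Arg) — synonymous.
Codon 6: UAU (Tyr) → UAA (Stop) — nonsense.
Synonymous: 1 of 6.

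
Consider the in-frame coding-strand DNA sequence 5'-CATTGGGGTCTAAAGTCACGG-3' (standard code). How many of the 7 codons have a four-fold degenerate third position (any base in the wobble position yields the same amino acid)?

4

Codon 1 CAT (His): third position 2-fold.
Codon 2 TGG (Trp): third position 1-fold.
Codon 3 GGT (Gly): third position 4-fold.
Codon 4 CTA (Leu): third position 4-fold.
Codon 5 AAG (Lys): third position 2-fold.
Codon 6 TCA (Ser): third position 4-fold.
Codon 7 CGG (Arg): third position 4-fold.
Four-fold degenerate third positions: 4.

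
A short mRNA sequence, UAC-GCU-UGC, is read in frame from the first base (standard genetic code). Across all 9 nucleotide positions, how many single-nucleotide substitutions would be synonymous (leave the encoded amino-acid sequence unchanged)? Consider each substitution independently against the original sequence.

5

Codon 1 (UAC, Tyr): 1 synonymous substitution.
Codon 2 (GCU, Ala): 3 synonymous substitutions.
Codon 3 (UGC, Cys): 1 synonymous substitution.
Total: 1 + 3 + 1 = 5.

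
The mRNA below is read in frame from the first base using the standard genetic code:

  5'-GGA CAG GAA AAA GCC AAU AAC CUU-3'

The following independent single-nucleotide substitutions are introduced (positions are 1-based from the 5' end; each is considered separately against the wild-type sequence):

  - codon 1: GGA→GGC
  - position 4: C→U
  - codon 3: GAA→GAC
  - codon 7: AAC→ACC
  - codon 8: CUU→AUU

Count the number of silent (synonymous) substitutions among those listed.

1

Codon 1: GGA (Gly) → GGC (Gly) — synonymous.
Codon 2: CAG (Gln) → UAG (Stop) — nonsense.
Codon 3: GAA (Glu) → GAC (Asp) — missense.
Codon 7: AAC (Asn) → ACC (Thr) — missense.
Codon 8: CUU (Leu) → AUU (Ile) — missense.
Synonymous: 1 of 5.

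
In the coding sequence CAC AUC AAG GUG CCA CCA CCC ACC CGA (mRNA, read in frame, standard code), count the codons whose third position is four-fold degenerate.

Codon 1 CAC (His): third position 2-fold.
Codon 2 AUC (Ile): third position 3-fold.
Codon 3 AAG (Lys): third position 2-fold.
Codon 4 GUG (Val): third position 4-fold.
Codon 5 CCA (Pro): third position 4-fold.
Codon 6 CCA (Pro): third position 4-fold.
Codon 7 CCC (Pro): third position 4-fold.
Codon 8 ACC (Thr): third position 4-fold.
Codon 9 CGA (Arg): third position 4-fold.
Four-fold degenerate third positions: 6.

6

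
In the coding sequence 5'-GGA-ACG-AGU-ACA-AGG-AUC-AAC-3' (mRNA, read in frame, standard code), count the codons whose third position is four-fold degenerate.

3

Codon 1 GGA (Gly): third position 4-fold.
Codon 2 ACG (Thr): third position 4-fold.
Codon 3 AGU (Ser): third position 2-fold.
Codon 4 ACA (Thr): third position 4-fold.
Codon 5 AGG (Arg): third position 2-fold.
Codon 6 AUC (Ile): third position 3-fold.
Codon 7 AAC (Asn): third position 2-fold.
Four-fold degenerate third positions: 3.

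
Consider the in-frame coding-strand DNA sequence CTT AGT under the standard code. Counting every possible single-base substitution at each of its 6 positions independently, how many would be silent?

Codon 1 (CTT, Leu): 3 synonymous substitutions.
Codon 2 (AGT, Ser): 1 synonymous substitution.
Total: 3 + 1 = 4.

4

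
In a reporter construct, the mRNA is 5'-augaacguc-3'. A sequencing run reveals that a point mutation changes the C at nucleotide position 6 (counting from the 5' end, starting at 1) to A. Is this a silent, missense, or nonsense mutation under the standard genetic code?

Position 6 falls in codon 2: AAC → Asn.
After the substitution the codon is AAA → Lys.
Asn ≠ Lys, so this is a missense mutation.

missense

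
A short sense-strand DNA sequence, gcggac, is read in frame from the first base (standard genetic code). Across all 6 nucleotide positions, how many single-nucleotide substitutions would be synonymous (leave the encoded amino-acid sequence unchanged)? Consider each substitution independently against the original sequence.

Codon 1 (GCG, Ala): 3 synonymous substitutions.
Codon 2 (GAC, Asp): 1 synonymous substitution.
Total: 3 + 1 = 4.

4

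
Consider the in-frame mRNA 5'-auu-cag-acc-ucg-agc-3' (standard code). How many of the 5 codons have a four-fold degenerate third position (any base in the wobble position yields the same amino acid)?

Codon 1 AUU (Ile): third position 3-fold.
Codon 2 CAG (Gln): third position 2-fold.
Codon 3 ACC (Thr): third position 4-fold.
Codon 4 UCG (Ser): third position 4-fold.
Codon 5 AGC (Ser): third position 2-fold.
Four-fold degenerate third positions: 2.

2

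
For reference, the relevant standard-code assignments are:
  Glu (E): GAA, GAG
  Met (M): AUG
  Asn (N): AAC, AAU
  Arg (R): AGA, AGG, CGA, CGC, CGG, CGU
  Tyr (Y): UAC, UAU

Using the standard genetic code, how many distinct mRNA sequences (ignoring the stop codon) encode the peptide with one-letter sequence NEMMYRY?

96

Asn: 2 codons.
Glu: 2 codons.
Met: 1 codon.
Met: 1 codon.
Tyr: 2 codons.
Arg: 6 codons.
Tyr: 2 codons.
2 × 2 × 1 × 1 × 2 × 6 × 2 = 96.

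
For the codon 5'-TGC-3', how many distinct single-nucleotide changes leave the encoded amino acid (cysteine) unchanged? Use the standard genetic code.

1

Position 1: none → 0 synonymous.
Position 2: none → 0 synonymous.
Position 3: TGT → 1 synonymous.
Total: 0 + 0 + 1 = 1.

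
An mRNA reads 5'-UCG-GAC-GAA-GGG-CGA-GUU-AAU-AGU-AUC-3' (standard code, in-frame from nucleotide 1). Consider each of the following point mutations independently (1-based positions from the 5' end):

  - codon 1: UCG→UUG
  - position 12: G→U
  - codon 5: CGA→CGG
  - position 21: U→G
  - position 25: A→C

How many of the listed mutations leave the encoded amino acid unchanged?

Codon 1: UCG (Ser) → UUG (Leu) — missense.
Codon 4: GGG (Gly) → GGU (Gly) — synonymous.
Codon 5: CGA (Arg) → CGG (Arg) — synonymous.
Codon 7: AAU (Asn) → AAG (Lys) — missense.
Codon 9: AUC (Ile) → CUC (Leu) — missense.
Synonymous: 2 of 5.

2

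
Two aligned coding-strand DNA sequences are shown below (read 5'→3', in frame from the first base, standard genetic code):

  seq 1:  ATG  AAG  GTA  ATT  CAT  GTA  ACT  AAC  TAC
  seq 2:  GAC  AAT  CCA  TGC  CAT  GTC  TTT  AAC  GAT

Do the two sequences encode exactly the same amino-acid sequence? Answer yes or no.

Codon 1: ATG Met / GAC Asp — nonsynonymous.
Codon 2: AAG Lys / AAT Asn — nonsynonymous.
Codon 3: GTA Val / CCA Pro — nonsynonymous.
Codon 4: ATT Ile / TGC Cys — nonsynonymous.
Codon 5: CAT His / CAT His — identical.
Codon 6: GTA Val / GTC Val — synonymous.
Codon 7: ACT Thr / TTT Phe — nonsynonymous.
Codon 8: AAC Asn / AAC Asn — identical.
Codon 9: TAC Tyr / GAT Asp — nonsynonymous.
Nonsynonymous differences: 6 → different protein.

no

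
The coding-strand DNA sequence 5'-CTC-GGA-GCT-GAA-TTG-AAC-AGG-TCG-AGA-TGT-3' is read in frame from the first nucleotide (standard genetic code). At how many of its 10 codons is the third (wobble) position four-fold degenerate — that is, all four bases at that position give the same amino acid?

Codon 1 CTC (Leu): third position 4-fold.
Codon 2 GGA (Gly): third position 4-fold.
Codon 3 GCT (Ala): third position 4-fold.
Codon 4 GAA (Glu): third position 2-fold.
Codon 5 TTG (Leu): third position 2-fold.
Codon 6 AAC (Asn): third position 2-fold.
Codon 7 AGG (Arg): third position 2-fold.
Codon 8 TCG (Ser): third position 4-fold.
Codon 9 AGA (Arg): third position 2-fold.
Codon 10 TGT (Cys): third position 2-fold.
Four-fold degenerate third positions: 4.

4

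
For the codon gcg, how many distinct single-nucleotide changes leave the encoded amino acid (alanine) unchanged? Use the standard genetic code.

3

Position 1: none → 0 synonymous.
Position 2: none → 0 synonymous.
Position 3: GCU, GCC, GCA → 3 synonymous.
Total: 0 + 0 + 3 = 3.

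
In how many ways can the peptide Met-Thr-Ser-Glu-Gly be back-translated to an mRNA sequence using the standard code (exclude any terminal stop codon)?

192

Met: 1 codon.
Thr: 4 codons.
Ser: 6 codons.
Glu: 2 codons.
Gly: 4 codons.
1 × 4 × 6 × 2 × 4 = 192.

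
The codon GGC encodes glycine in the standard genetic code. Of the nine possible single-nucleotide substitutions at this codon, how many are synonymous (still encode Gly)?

3

Position 1: none → 0 synonymous.
Position 2: none → 0 synonymous.
Position 3: GGU, GGA, GGG → 3 synonymous.
Total: 0 + 0 + 3 = 3.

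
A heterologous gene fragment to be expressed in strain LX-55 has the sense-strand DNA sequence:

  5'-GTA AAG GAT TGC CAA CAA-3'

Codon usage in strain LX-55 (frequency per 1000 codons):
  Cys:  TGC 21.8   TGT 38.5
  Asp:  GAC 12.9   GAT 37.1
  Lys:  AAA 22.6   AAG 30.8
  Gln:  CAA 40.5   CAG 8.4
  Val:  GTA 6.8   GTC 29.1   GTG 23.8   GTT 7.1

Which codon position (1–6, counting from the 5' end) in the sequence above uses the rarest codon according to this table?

1

Codon 1 GTA (Val): 6.8 per 1000.
Codon 2 AAG (Lys): 30.8 per 1000.
Codon 3 GAT (Asp): 37.1 per 1000.
Codon 4 TGC (Cys): 21.8 per 1000.
Codon 5 CAA (Gln): 40.5 per 1000.
Codon 6 CAA (Gln): 40.5 per 1000.
Lowest frequency is 6.8 at codon 1.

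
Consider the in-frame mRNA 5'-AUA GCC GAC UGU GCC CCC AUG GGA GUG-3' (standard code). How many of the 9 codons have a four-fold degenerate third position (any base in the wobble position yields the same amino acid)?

Codon 1 AUA (Ile): third position 3-fold.
Codon 2 GCC (Ala): third position 4-fold.
Codon 3 GAC (Asp): third position 2-fold.
Codon 4 UGU (Cys): third position 2-fold.
Codon 5 GCC (Ala): third position 4-fold.
Codon 6 CCC (Pro): third position 4-fold.
Codon 7 AUG (Met): third position 1-fold.
Codon 8 GGA (Gly): third position 4-fold.
Codon 9 GUG (Val): third position 4-fold.
Four-fold degenerate third positions: 5.

5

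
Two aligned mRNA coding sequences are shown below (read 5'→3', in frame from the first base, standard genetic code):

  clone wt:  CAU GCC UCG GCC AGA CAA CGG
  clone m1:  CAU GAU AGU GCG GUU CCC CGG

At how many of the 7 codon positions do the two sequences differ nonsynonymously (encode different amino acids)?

Codon 1: CAU His / CAU His — identical.
Codon 2: GCC Ala / GAU Asp — nonsynonymous.
Codon 3: UCG Ser / AGU Ser — synonymous.
Codon 4: GCC Ala / GCG Ala — synonymous.
Codon 5: AGA Arg / GUU Val — nonsynonymous.
Codon 6: CAA Gln / CCC Pro — nonsynonymous.
Codon 7: CGG Arg / CGG Arg — identical.
Nonsynonymous differences: 3.

3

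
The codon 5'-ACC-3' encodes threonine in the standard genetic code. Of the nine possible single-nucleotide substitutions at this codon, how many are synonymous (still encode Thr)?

3

Position 1: none → 0 synonymous.
Position 2: none → 0 synonymous.
Position 3: ACT, ACA, ACG → 3 synonymous.
Total: 0 + 0 + 3 = 3.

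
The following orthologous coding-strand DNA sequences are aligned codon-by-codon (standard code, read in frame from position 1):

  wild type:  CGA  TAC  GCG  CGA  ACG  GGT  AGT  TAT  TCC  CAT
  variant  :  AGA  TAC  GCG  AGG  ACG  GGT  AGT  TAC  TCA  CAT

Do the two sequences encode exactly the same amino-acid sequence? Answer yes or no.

Codon 1: CGA Arg / AGA Arg — synonymous.
Codon 2: TAC Tyr / TAC Tyr — identical.
Codon 3: GCG Ala / GCG Ala — identical.
Codon 4: CGA Arg / AGG Arg — synonymous.
Codon 5: ACG Thr / ACG Thr — identical.
Codon 6: GGT Gly / GGT Gly — identical.
Codon 7: AGT Ser / AGT Ser — identical.
Codon 8: TAT Tyr / TAC Tyr — synonymous.
Codon 9: TCC Ser / TCA Ser — synonymous.
Codon 10: CAT His / CAT His — identical.
Nonsynonymous differences: 0 → same protein.

yes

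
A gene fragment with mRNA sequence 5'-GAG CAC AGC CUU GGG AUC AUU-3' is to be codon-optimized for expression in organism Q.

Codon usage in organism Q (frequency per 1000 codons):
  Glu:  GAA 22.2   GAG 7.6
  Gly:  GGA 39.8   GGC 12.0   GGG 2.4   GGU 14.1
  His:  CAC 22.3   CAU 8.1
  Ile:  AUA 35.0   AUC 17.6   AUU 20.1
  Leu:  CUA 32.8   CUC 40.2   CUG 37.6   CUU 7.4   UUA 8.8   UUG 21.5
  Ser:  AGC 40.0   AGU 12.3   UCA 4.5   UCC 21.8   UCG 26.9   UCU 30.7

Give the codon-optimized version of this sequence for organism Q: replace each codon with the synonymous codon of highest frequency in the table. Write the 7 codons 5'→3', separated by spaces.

Codon 1 (Glu): best is GAA at 22.2.
Codon 2 (His): best is CAC at 22.3.
Codon 3 (Ser): best is AGC at 40.0.
Codon 4 (Leu): best is CUC at 40.2.
Codon 5 (Gly): best is GGA at 39.8.
Codon 6 (Ile): best is AUA at 35.0.
Codon 7 (Ile): best is AUA at 35.0.

GAA CAC AGC CUC GGA AUA AUA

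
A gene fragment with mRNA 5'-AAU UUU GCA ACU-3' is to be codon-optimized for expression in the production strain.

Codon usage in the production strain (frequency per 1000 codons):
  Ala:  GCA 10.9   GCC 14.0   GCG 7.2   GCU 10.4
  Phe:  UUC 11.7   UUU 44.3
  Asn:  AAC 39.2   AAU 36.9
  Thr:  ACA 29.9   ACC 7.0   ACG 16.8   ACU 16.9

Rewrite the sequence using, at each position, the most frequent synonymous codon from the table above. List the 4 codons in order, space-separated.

Codon 1 (Asn): best is AAC at 39.2.
Codon 2 (Phe): best is UUU at 44.3.
Codon 3 (Ala): best is GCC at 14.0.
Codon 4 (Thr): best is ACA at 29.9.

AAC UUU GCC ACA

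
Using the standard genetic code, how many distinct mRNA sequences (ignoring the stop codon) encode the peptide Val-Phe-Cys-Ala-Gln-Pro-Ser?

3072

Val: 4 codons.
Phe: 2 codons.
Cys: 2 codons.
Ala: 4 codons.
Gln: 2 codons.
Pro: 4 codons.
Ser: 6 codons.
4 × 2 × 2 × 4 × 2 × 4 × 6 = 3072.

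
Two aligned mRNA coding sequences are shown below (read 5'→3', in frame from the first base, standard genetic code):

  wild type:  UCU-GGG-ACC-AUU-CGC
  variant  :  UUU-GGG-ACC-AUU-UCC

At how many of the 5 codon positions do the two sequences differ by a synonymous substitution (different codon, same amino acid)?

0

Codon 1: UCU Ser / UUU Phe — nonsynonymous.
Codon 2: GGG Gly / GGG Gly — identical.
Codon 3: ACC Thr / ACC Thr — identical.
Codon 4: AUU Ile / AUU Ile — identical.
Codon 5: CGC Arg / UCC Ser — nonsynonymous.
Synonymous differences: 0.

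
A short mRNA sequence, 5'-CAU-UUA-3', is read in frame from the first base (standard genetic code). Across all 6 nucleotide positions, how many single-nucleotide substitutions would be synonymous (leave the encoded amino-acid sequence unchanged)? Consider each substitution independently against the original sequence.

Codon 1 (CAU, His): 1 synonymous substitution.
Codon 2 (UUA, Leu): 2 synonymous substitutions.
Total: 1 + 2 = 3.

3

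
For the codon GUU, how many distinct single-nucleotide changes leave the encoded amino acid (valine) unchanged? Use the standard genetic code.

Position 1: none → 0 synonymous.
Position 2: none → 0 synonymous.
Position 3: GUC, GUA, GUG → 3 synonymous.
Total: 0 + 0 + 3 = 3.

3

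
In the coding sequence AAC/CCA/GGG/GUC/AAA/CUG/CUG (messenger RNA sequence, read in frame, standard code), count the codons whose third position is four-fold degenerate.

Codon 1 AAC (Asn): third position 2-fold.
Codon 2 CCA (Pro): third position 4-fold.
Codon 3 GGG (Gly): third position 4-fold.
Codon 4 GUC (Val): third position 4-fold.
Codon 5 AAA (Lys): third position 2-fold.
Codon 6 CUG (Leu): third position 4-fold.
Codon 7 CUG (Leu): third position 4-fold.
Four-fold degenerate third positions: 5.

5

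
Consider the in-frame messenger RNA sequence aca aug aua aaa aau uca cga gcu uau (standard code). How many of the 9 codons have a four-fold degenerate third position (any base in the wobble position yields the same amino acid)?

4

Codon 1 ACA (Thr): third position 4-fold.
Codon 2 AUG (Met): third position 1-fold.
Codon 3 AUA (Ile): third position 3-fold.
Codon 4 AAA (Lys): third position 2-fold.
Codon 5 AAU (Asn): third position 2-fold.
Codon 6 UCA (Ser): third position 4-fold.
Codon 7 CGA (Arg): third position 4-fold.
Codon 8 GCU (Ala): third position 4-fold.
Codon 9 UAU (Tyr): third position 2-fold.
Four-fold degenerate third positions: 4.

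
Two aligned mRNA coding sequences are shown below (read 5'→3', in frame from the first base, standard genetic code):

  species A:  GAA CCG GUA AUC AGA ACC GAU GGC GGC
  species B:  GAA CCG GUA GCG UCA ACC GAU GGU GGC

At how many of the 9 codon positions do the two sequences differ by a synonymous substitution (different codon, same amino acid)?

Codon 1: GAA Glu / GAA Glu — identical.
Codon 2: CCG Pro / CCG Pro — identical.
Codon 3: GUA Val / GUA Val — identical.
Codon 4: AUC Ile / GCG Ala — nonsynonymous.
Codon 5: AGA Arg / UCA Ser — nonsynonymous.
Codon 6: ACC Thr / ACC Thr — identical.
Codon 7: GAU Asp / GAU Asp — identical.
Codon 8: GGC Gly / GGU Gly — synonymous.
Codon 9: GGC Gly / GGC Gly — identical.
Synonymous differences: 1.

1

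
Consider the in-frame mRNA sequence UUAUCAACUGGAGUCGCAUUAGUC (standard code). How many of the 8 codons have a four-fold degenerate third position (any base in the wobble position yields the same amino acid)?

6

Codon 1 UUA (Leu): third position 2-fold.
Codon 2 UCA (Ser): third position 4-fold.
Codon 3 ACU (Thr): third position 4-fold.
Codon 4 GGA (Gly): third position 4-fold.
Codon 5 GUC (Val): third position 4-fold.
Codon 6 GCA (Ala): third position 4-fold.
Codon 7 UUA (Leu): third position 2-fold.
Codon 8 GUC (Val): third position 4-fold.
Four-fold degenerate third positions: 6.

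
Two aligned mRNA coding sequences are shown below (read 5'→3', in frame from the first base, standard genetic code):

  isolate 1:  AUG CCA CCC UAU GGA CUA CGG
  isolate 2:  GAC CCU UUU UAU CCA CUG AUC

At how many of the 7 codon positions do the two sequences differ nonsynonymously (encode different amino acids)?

4

Codon 1: AUG Met / GAC Asp — nonsynonymous.
Codon 2: CCA Pro / CCU Pro — synonymous.
Codon 3: CCC Pro / UUU Phe — nonsynonymous.
Codon 4: UAU Tyr / UAU Tyr — identical.
Codon 5: GGA Gly / CCA Pro — nonsynonymous.
Codon 6: CUA Leu / CUG Leu — synonymous.
Codon 7: CGG Arg / AUC Ile — nonsynonymous.
Nonsynonymous differences: 4.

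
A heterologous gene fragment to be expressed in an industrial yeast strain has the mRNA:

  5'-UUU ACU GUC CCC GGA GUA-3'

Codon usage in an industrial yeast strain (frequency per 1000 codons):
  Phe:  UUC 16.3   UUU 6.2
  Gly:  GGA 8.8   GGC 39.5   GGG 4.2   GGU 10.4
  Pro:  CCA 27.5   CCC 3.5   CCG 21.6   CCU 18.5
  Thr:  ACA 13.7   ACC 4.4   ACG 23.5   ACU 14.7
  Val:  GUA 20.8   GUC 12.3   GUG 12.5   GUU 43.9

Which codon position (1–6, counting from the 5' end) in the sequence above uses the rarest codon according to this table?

Codon 1 UUU (Phe): 6.2 per 1000.
Codon 2 ACU (Thr): 14.7 per 1000.
Codon 3 GUC (Val): 12.3 per 1000.
Codon 4 CCC (Pro): 3.5 per 1000.
Codon 5 GGA (Gly): 8.8 per 1000.
Codon 6 GUA (Val): 20.8 per 1000.
Lowest frequency is 3.5 at codon 4.

4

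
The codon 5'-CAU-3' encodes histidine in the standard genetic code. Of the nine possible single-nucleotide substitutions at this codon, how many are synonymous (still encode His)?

Position 1: none → 0 synonymous.
Position 2: none → 0 synonymous.
Position 3: CAC → 1 synonymous.
Total: 0 + 0 + 1 = 1.

1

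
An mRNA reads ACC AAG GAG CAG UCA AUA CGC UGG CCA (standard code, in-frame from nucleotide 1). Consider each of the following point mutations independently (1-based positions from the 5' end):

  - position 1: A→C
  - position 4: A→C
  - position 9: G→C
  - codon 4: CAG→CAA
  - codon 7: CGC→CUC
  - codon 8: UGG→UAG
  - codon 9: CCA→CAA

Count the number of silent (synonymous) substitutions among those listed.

Codon 1: ACC (Thr) → CCC (Pro) — missense.
Codon 2: AAG (Lys) → CAG (Gln) — missense.
Codon 3: GAG (Glu) → GAC (Asp) — missense.
Codon 4: CAG (Gln) → CAA (Gln) — synonymous.
Codon 7: CGC (Arg) → CUC (Leu) — missense.
Codon 8: UGG (Trp) → UAG (Stop) — nonsense.
Codon 9: CCA (Pro) → CAA (Gln) — missense.
Synonymous: 1 of 7.

1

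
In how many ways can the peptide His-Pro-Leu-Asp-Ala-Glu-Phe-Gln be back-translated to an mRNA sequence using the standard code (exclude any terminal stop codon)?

His: 2 codons.
Pro: 4 codons.
Leu: 6 codons.
Asp: 2 codons.
Ala: 4 codons.
Glu: 2 codons.
Phe: 2 codons.
Gln: 2 codons.
2 × 4 × 6 × 2 × 4 × 2 × 2 × 2 = 3072.

3072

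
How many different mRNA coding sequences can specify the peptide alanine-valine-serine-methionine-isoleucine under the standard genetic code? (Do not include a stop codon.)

288

Ala: 4 codons.
Val: 4 codons.
Ser: 6 codons.
Met: 1 codon.
Ile: 3 codons.
4 × 4 × 6 × 1 × 3 = 288.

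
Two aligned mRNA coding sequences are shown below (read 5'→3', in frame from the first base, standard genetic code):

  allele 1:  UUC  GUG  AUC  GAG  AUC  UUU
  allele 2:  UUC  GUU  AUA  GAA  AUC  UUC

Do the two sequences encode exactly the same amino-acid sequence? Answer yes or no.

yes

Codon 1: UUC Phe / UUC Phe — identical.
Codon 2: GUG Val / GUU Val — synonymous.
Codon 3: AUC Ile / AUA Ile — synonymous.
Codon 4: GAG Glu / GAA Glu — synonymous.
Codon 5: AUC Ile / AUC Ile — identical.
Codon 6: UUU Phe / UUC Phe — synonymous.
Nonsynonymous differences: 0 → same protein.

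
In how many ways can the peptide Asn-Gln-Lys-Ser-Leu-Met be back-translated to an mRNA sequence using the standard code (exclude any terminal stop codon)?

288

Asn: 2 codons.
Gln: 2 codons.
Lys: 2 codons.
Ser: 6 codons.
Leu: 6 codons.
Met: 1 codon.
2 × 2 × 2 × 6 × 6 × 1 = 288.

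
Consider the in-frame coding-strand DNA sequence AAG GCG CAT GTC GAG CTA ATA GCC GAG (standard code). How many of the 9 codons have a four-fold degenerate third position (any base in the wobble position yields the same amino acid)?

4

Codon 1 AAG (Lys): third position 2-fold.
Codon 2 GCG (Ala): third position 4-fold.
Codon 3 CAT (His): third position 2-fold.
Codon 4 GTC (Val): third position 4-fold.
Codon 5 GAG (Glu): third position 2-fold.
Codon 6 CTA (Leu): third position 4-fold.
Codon 7 ATA (Ile): third position 3-fold.
Codon 8 GCC (Ala): third position 4-fold.
Codon 9 GAG (Glu): third position 2-fold.
Four-fold degenerate third positions: 4.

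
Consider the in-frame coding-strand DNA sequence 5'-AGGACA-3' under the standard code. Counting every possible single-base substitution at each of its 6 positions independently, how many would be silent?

5

Codon 1 (AGG, Arg): 2 synonymous substitutions.
Codon 2 (ACA, Thr): 3 synonymous substitutions.
Total: 2 + 3 = 5.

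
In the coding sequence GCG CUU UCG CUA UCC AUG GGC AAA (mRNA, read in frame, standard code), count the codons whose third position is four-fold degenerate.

6

Codon 1 GCG (Ala): third position 4-fold.
Codon 2 CUU (Leu): third position 4-fold.
Codon 3 UCG (Ser): third position 4-fold.
Codon 4 CUA (Leu): third position 4-fold.
Codon 5 UCC (Ser): third position 4-fold.
Codon 6 AUG (Met): third position 1-fold.
Codon 7 GGC (Gly): third position 4-fold.
Codon 8 AAA (Lys): third position 2-fold.
Four-fold degenerate third positions: 6.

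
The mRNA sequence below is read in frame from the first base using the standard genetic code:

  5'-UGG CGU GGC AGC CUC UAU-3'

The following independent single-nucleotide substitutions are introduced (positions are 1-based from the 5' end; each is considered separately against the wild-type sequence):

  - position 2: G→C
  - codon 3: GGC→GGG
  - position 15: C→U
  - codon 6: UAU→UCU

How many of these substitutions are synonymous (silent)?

2

Codon 1: UGG (Trp) → UCG (Ser) — missense.
Codon 3: GGC (Gly) → GGG (Gly) — synonymous.
Codon 5: CUC (Leu) → CUU (Leu) — synonymous.
Codon 6: UAU (Tyr) → UCU (Ser) — missense.
Synonymous: 2 of 4.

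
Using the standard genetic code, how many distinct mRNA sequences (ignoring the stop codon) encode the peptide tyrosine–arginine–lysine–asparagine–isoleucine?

144

Tyr: 2 codons.
Arg: 6 codons.
Lys: 2 codons.
Asn: 2 codons.
Ile: 3 codons.
2 × 6 × 2 × 2 × 3 = 144.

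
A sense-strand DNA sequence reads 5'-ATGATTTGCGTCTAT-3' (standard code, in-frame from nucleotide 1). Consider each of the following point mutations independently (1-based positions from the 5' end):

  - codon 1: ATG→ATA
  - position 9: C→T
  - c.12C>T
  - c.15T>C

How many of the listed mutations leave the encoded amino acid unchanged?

Codon 1: ATG (Met) → ATA (Ile) — missense.
Codon 3: TGC (Cys) → TGT (Cys) — synonymous.
Codon 4: GTC (Val) → GTT (Val) — synonymous.
Codon 5: TAT (Tyr) → TAC (Tyr) — synonymous.
Synonymous: 3 of 4.

3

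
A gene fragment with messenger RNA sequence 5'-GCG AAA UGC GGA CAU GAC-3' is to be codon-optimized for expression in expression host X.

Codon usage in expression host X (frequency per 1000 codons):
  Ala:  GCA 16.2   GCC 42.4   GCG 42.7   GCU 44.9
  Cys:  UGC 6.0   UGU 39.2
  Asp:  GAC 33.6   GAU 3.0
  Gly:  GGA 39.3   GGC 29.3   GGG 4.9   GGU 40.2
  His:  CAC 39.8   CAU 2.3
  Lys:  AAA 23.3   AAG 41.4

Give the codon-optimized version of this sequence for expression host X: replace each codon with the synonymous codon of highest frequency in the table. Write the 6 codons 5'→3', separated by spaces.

Codon 1 (Ala): best is GCU at 44.9.
Codon 2 (Lys): best is AAG at 41.4.
Codon 3 (Cys): best is UGU at 39.2.
Codon 4 (Gly): best is GGU at 40.2.
Codon 5 (His): best is CAC at 39.8.
Codon 6 (Asp): best is GAC at 33.6.

GCU AAG UGU GGU CAC GAC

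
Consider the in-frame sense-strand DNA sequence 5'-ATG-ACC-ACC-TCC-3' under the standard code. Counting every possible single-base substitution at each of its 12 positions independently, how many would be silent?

Codon 1 (ATG, Met): 0 synonymous substitutions.
Codon 2 (ACC, Thr): 3 synonymous substitutions.
Codon 3 (ACC, Thr): 3 synonymous substitutions.
Codon 4 (TCC, Ser): 3 synonymous substitutions.
Total: 0 + 3 + 3 + 3 = 9.

9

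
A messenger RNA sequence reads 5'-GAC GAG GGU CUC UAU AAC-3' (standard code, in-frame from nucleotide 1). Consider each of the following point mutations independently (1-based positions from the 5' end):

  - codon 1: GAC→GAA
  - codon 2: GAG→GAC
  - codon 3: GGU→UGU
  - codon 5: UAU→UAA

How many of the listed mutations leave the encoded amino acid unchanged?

Codon 1: GAC (Asp) → GAA (Glu) — missense.
Codon 2: GAG (Glu) → GAC (Asp) — missense.
Codon 3: GGU (Gly) → UGU (Cys) — missense.
Codon 5: UAU (Tyr) → UAA (Stop) — nonsense.
Synonymous: 0 of 4.

0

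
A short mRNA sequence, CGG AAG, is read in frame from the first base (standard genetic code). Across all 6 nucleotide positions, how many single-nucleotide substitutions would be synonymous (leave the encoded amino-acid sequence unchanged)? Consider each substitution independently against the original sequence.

5

Codon 1 (CGG, Arg): 4 synonymous substitutions.
Codon 2 (AAG, Lys): 1 synonymous substitution.
Total: 4 + 1 = 5.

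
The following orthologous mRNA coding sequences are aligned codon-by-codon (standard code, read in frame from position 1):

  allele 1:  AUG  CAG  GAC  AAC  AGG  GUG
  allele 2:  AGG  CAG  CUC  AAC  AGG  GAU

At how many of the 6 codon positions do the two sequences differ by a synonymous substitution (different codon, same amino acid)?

0

Codon 1: AUG Met / AGG Arg — nonsynonymous.
Codon 2: CAG Gln / CAG Gln — identical.
Codon 3: GAC Asp / CUC Leu — nonsynonymous.
Codon 4: AAC Asn / AAC Asn — identical.
Codon 5: AGG Arg / AGG Arg — identical.
Codon 6: GUG Val / GAU Asp — nonsynonymous.
Synonymous differences: 0.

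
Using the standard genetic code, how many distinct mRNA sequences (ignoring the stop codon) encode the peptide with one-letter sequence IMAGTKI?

Ile: 3 codons.
Met: 1 codon.
Ala: 4 codons.
Gly: 4 codons.
Thr: 4 codons.
Lys: 2 codons.
Ile: 3 codons.
3 × 1 × 4 × 4 × 4 × 2 × 3 = 1152.

1152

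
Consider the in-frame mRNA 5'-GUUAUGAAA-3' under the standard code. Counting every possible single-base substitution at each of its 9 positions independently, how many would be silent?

Codon 1 (GUU, Val): 3 synonymous substitutions.
Codon 2 (AUG, Met): 0 synonymous substitutions.
Codon 3 (AAA, Lys): 1 synonymous substitution.
Total: 3 + 0 + 1 = 4.

4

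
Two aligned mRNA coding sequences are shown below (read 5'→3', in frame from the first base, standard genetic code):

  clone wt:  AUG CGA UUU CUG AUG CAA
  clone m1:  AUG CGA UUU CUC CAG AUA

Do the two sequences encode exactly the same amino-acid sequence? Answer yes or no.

no

Codon 1: AUG Met / AUG Met — identical.
Codon 2: CGA Arg / CGA Arg — identical.
Codon 3: UUU Phe / UUU Phe — identical.
Codon 4: CUG Leu / CUC Leu — synonymous.
Codon 5: AUG Met / CAG Gln — nonsynonymous.
Codon 6: CAA Gln / AUA Ile — nonsynonymous.
Nonsynonymous differences: 2 → different protein.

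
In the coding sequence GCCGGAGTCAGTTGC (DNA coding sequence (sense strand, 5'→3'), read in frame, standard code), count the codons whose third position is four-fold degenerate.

3

Codon 1 GCC (Ala): third position 4-fold.
Codon 2 GGA (Gly): third position 4-fold.
Codon 3 GTC (Val): third position 4-fold.
Codon 4 AGT (Ser): third position 2-fold.
Codon 5 TGC (Cys): third position 2-fold.
Four-fold degenerate third positions: 3.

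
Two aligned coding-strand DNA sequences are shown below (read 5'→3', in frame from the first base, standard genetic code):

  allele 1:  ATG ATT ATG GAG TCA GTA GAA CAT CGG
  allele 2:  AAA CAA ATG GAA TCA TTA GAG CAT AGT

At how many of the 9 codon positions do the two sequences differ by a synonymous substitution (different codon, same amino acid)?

2

Codon 1: ATG Met / AAA Lys — nonsynonymous.
Codon 2: ATT Ile / CAA Gln — nonsynonymous.
Codon 3: ATG Met / ATG Met — identical.
Codon 4: GAG Glu / GAA Glu — synonymous.
Codon 5: TCA Ser / TCA Ser — identical.
Codon 6: GTA Val / TTA Leu — nonsynonymous.
Codon 7: GAA Glu / GAG Glu — synonymous.
Codon 8: CAT His / CAT His — identical.
Codon 9: CGG Arg / AGT Ser — nonsynonymous.
Synonymous differences: 2.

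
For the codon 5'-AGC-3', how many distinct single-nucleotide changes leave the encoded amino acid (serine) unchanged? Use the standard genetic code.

Position 1: none → 0 synonymous.
Position 2: none → 0 synonymous.
Position 3: AGU → 1 synonymous.
Total: 0 + 0 + 1 = 1.

1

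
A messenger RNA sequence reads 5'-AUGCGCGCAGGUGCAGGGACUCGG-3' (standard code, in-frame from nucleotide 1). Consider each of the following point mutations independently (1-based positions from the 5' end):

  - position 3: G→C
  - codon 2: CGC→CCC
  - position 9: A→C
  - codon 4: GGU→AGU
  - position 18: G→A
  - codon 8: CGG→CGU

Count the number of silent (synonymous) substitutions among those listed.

Codon 1: AUG (Met) → AUC (Ile) — missense.
Codon 2: CGC (Arg) → CCC (Pro) — missense.
Codon 3: GCA (Ala) → GCC (Ala) — synonymous.
Codon 4: GGU (Gly) → AGU (Ser) — missense.
Codon 6: GGG (Gly) → GGA (Gly) — synonymous.
Codon 8: CGG (Arg) → CGU (Arg) — synonymous.
Synonymous: 3 of 6.

3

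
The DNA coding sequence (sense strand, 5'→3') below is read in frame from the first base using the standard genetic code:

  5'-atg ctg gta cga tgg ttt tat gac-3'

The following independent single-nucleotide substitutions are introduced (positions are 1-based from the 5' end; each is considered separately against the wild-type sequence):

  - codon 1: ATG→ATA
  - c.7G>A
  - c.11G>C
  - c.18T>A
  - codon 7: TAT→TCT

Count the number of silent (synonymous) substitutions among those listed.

0

Codon 1: ATG (Met) → ATA (Ile) — missense.
Codon 3: GTA (Val) → ATA (Ile) — missense.
Codon 4: CGA (Arg) → CCA (Pro) — missense.
Codon 6: TTT (Phe) → TTA (Leu) — missense.
Codon 7: TAT (Tyr) → TCT (Ser) — missense.
Synonymous: 0 of 5.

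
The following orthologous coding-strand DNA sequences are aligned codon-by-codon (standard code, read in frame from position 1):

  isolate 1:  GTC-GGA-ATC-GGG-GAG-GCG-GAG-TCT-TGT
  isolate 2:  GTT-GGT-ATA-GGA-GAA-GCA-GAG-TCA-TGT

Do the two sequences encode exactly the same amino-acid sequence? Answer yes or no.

yes

Codon 1: GTC Val / GTT Val — synonymous.
Codon 2: GGA Gly / GGT Gly — synonymous.
Codon 3: ATC Ile / ATA Ile — synonymous.
Codon 4: GGG Gly / GGA Gly — synonymous.
Codon 5: GAG Glu / GAA Glu — synonymous.
Codon 6: GCG Ala / GCA Ala — synonymous.
Codon 7: GAG Glu / GAG Glu — identical.
Codon 8: TCT Ser / TCA Ser — synonymous.
Codon 9: TGT Cys / TGT Cys — identical.
Nonsynonymous differences: 0 → same protein.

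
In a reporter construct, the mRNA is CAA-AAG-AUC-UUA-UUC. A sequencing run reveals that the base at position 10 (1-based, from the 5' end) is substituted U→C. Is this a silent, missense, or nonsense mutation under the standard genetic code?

silent

Position 10 falls in codon 4: UUA → Leu.
After the substitution the codon is CUA → Leu.
Both encode Leu, so the change is synonymous.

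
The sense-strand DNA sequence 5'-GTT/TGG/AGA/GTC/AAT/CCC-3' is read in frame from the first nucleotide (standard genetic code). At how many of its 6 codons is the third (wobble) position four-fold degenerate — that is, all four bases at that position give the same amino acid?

Codon 1 GTT (Val): third position 4-fold.
Codon 2 TGG (Trp): third position 1-fold.
Codon 3 AGA (Arg): third position 2-fold.
Codon 4 GTC (Val): third position 4-fold.
Codon 5 AAT (Asn): third position 2-fold.
Codon 6 CCC (Pro): third position 4-fold.
Four-fold degenerate third positions: 3.

3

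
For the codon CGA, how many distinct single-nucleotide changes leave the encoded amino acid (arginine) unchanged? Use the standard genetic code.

4

Position 1: AGA → 1 synonymous.
Position 2: none → 0 synonymous.
Position 3: CGU, CGC, CGG → 3 synonymous.
Total: 1 + 0 + 3 = 4.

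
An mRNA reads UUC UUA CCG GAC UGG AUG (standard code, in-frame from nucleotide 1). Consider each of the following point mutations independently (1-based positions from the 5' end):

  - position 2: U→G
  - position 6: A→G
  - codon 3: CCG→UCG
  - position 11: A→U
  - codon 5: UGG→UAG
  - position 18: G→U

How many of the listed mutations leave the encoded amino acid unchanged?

1

Codon 1: UUC (Phe) → UGC (Cys) — missense.
Codon 2: UUA (Leu) → UUG (Leu) — synonymous.
Codon 3: CCG (Pro) → UCG (Ser) — missense.
Codon 4: GAC (Asp) → GUC (Val) — missense.
Codon 5: UGG (Trp) → UAG (Stop) — nonsense.
Codon 6: AUG (Met) → AUU (Ile) — missense.
Synonymous: 1 of 6.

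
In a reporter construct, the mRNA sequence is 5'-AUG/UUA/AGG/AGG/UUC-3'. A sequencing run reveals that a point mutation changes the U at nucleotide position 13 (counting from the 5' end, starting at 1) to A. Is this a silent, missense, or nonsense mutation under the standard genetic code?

Position 13 falls in codon 5: UUC → Phe.
After the substitution the codon is AUC → Ile.
Phe ≠ Ile, so this is a missense mutation.

missense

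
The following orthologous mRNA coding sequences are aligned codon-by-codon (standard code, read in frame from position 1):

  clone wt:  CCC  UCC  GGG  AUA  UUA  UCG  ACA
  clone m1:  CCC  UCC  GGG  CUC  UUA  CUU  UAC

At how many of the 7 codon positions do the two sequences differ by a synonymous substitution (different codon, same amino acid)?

Codon 1: CCC Pro / CCC Pro — identical.
Codon 2: UCC Ser / UCC Ser — identical.
Codon 3: GGG Gly / GGG Gly — identical.
Codon 4: AUA Ile / CUC Leu — nonsynonymous.
Codon 5: UUA Leu / UUA Leu — identical.
Codon 6: UCG Ser / CUU Leu — nonsynonymous.
Codon 7: ACA Thr / UAC Tyr — nonsynonymous.
Synonymous differences: 0.

0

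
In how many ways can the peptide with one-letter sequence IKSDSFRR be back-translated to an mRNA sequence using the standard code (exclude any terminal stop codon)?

31104

Ile: 3 codons.
Lys: 2 codons.
Ser: 6 codons.
Asp: 2 codons.
Ser: 6 codons.
Phe: 2 codons.
Arg: 6 codons.
Arg: 6 codons.
3 × 2 × 6 × 2 × 6 × 2 × 6 × 6 = 31104.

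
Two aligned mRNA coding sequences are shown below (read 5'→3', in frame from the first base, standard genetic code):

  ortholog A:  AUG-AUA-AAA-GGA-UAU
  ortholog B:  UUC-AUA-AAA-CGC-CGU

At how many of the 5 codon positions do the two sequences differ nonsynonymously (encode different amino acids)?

Codon 1: AUG Met / UUC Phe — nonsynonymous.
Codon 2: AUA Ile / AUA Ile — identical.
Codon 3: AAA Lys / AAA Lys — identical.
Codon 4: GGA Gly / CGC Arg — nonsynonymous.
Codon 5: UAU Tyr / CGU Arg — nonsynonymous.
Nonsynonymous differences: 3.

3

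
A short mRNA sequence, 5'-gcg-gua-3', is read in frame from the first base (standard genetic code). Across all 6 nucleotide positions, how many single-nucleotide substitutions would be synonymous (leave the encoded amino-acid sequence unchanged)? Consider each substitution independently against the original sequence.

Codon 1 (GCG, Ala): 3 synonymous substitutions.
Codon 2 (GUA, Val): 3 synonymous substitutions.
Total: 3 + 3 = 6.

6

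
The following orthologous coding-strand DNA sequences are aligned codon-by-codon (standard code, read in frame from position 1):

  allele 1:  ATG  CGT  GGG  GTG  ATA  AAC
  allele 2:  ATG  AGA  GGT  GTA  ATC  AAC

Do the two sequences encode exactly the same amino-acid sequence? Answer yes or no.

yes

Codon 1: ATG Met / ATG Met — identical.
Codon 2: CGT Arg / AGA Arg — synonymous.
Codon 3: GGG Gly / GGT Gly — synonymous.
Codon 4: GTG Val / GTA Val — synonymous.
Codon 5: ATA Ile / ATC Ile — synonymous.
Codon 6: AAC Asn / AAC Asn — identical.
Nonsynonymous differences: 0 → same protein.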